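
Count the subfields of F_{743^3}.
F_{743^3} has 2 subfields

The subfields of F_{p^n} are exactly the fields F_{p^d} for d | n (each is the fixed field of the unique index-d subgroup of Gal(F_{p^n}/F_p) ≅ Z/nZ). The divisors of n = 3 are {1, 3}, giving 2 subfields: F_{743^1}, F_{743^3}.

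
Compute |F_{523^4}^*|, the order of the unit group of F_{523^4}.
|F_{523^4}^*| = 74818113840

F_{523^4} has 523^4 = 74818113841 elements; its multiplicative group consists of all nonzero elements, so |F_{523^4}^*| = 74818113841 - 1 = 74818113840. (It is cyclic since any finite subgroup of the multiplicative group of a field is cyclic.)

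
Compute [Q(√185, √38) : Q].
[Q(√185, √38) : Q] = 4

[Q(√185):Q] = 2 (min poly x^2 - 185, irreducible since 185 is squarefree > 1). For the top step, suppose √38 ∈ Q(√185), say √38 = c + d√185 with c, d ∈ Q. Squaring: 38 = c^2 + 185d^2 + 2cd√185. Since √185 ∉ Q this forces 2cd = 0. If d = 0 then √38 = c ∈ Q, contradicting 38 squarefree > 1. If c = 0 then 38 = 185d^2, so 185·38 = (185d)^2 is a perfect square in Q — but 185·38 = 7030 is not a perfect square (since 185 and 38 are distinct squarefree integers). Contradiction. Hence √38 ∉ Q(√185), so x^2 - 38 stays irreducible over Q(√185) and [Q(√185, √38) : Q(√185)] = 2. By the tower law, [Q(√185, √38) : Q] = 2 · 2 = 4.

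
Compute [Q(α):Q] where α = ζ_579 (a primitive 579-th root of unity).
[Q(α):Q] = 384

The minimal polynomial of ζ_579 over Q is the 579-th cyclotomic polynomial Φ_579(x), which is irreducible over Q and has degree φ(579) = 384. Hence [Q(α):Q] = φ(579) = 384.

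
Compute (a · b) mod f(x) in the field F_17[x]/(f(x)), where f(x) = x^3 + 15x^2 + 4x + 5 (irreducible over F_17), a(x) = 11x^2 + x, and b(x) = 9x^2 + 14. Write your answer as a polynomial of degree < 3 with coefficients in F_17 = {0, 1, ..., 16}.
a · b ≡ 2x^2 + 2 (mod f(x))

Multiply in F_17[x]: a(x)·b(x) = (11x^2 + x)·(9x^2 + 14) = 14x^4 + 9x^3 + x^2 + 14x. This has degree ≥ 3, so divide by f(x) over F_17: 14x^4 + 9x^3 + x^2 + 14x = (14x + 3)·(x^3 + 15x^2 + 4x + 5) + (2x^2 + 2). Hence a·b ≡ 2x^2 + 2 (mod f). (F_17[x]/(f) is a field with 17^3 = 4913 elements since f is irreducible of degree 3.)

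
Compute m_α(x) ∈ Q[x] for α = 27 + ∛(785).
m_α(x) = x^3 - 81x^2 + 2187x - 20468

Set β = α - 27 = ∛(785), so β^3 = 785. Then (α - 27)^3 - 785 = 0, i.e. α is a root of g(x) = (x - 27)^3 - 785 = x^3 - 81x^2 + 2187x - 20468. Since g(x) = h(x - 27) where h(x) = x^3 - 785, and h is irreducible over Q (because 785 is not a perfect cube, so h has no rational root, and a monic cubic with no rational root is irreducible), g is also irreducible (irreducibility is preserved under the substitution x → x - 27). Hence m_α(x) = x^3 - 81x^2 + 2187x - 20468.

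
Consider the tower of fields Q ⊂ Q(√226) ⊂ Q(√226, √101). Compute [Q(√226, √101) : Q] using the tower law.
[Q(√226, √101) : Q] = 4

[Q(√226):Q] = 2 (min poly x^2 - 226, irreducible since 226 is squarefree > 1). For the top step, suppose √101 ∈ Q(√226), say √101 = c + d√226 with c, d ∈ Q. Squaring: 101 = c^2 + 226d^2 + 2cd√226. Since √226 ∉ Q this forces 2cd = 0. If d = 0 then √101 = c ∈ Q, contradicting 101 squarefree > 1. If c = 0 then 101 = 226d^2, so 226·101 = (226d)^2 is a perfect square in Q — but 226·101 = 22826 is not a perfect square (since 226 and 101 are distinct squarefree integers). Contradiction. Hence √101 ∉ Q(√226), so x^2 - 101 stays irreducible over Q(√226) and [Q(√226, √101) : Q(√226)] = 2. By the tower law, [Q(√226, √101) : Q] = 2 · 2 = 4.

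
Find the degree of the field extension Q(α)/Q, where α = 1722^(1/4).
[Q(α):Q] = 4

α is a root of x^4 - 1722. By Eisenstein's criterion at the prime p = 2 (which divides the constant term 1722 but p^2 = 4 does not, since 1722 is squarefree), x^4 - 1722 is irreducible over Q. Hence [Q(α):Q] = 4.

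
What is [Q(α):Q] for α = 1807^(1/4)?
[Q(α):Q] = 4

α is a root of x^4 - 1807. By Eisenstein's criterion at the prime p = 13 (which divides the constant term 1807 but p^2 = 169 does not, since 1807 is squarefree), x^4 - 1807 is irreducible over Q. Hence [Q(α):Q] = 4.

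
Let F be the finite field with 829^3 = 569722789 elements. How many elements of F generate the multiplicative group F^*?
There are φ(569722788) = 180623520 primitive elements

F_q^* is cyclic of order q - 1 = 569722788. A cyclic group of order m has exactly φ(m) generators. Here m = 569722788 = 2^2 · 3^3 · 23 · 211 · 1087, so the number of primitive elements is φ(569722788) = 180623520.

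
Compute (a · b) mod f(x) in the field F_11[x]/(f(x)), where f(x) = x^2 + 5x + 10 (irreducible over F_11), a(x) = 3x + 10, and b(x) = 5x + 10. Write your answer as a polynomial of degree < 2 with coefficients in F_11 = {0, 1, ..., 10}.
a · b ≡ 5x + 5 (mod f(x))

Multiply in F_11[x]: a(x)·b(x) = (3x + 10)·(5x + 10) = 4x^2 + 3x + 1. This has degree ≥ 2, so divide by f(x) over F_11: 4x^2 + 3x + 1 = (4)·(x^2 + 5x + 10) + (5x + 5). Hence a·b ≡ 5x + 5 (mod f). (F_11[x]/(f) is a field with 11^2 = 121 elements since f is irreducible of degree 2.)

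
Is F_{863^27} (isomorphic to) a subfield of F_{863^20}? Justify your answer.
No: F_{863^27} is not a subfield of F_{863^20}

F_{p^m} embeds in F_{p^n} iff m | n. Here 27 ∤ 20 (since 20 = 0·27 + 20 with remainder 20 ≠ 0), so F_{863^27} is not a subfield of F_{863^20}. Equivalently: if it were, the tower law would give 27 = [F_{863^27}:F_863] dividing [F_{863^20}:F_863] = 20, contradiction.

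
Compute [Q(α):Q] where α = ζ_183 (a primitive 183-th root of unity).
[Q(α):Q] = 120

The minimal polynomial of ζ_183 over Q is the 183-th cyclotomic polynomial Φ_183(x), which is irreducible over Q and has degree φ(183) = 120. Hence [Q(α):Q] = φ(183) = 120.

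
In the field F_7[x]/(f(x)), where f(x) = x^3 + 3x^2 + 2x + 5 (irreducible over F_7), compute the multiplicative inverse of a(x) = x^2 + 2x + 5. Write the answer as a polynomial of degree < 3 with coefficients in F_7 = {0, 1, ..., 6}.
a(x)^(-1) ≡ 5x^2 + x + 6 (mod f(x))

Since f is irreducible over F_7, F_7[x]/(f) is a field and a(x) ≠ 0 has an inverse. Apply the extended Euclidean algorithm to f(x) and a(x) in F_7[x]: f(x) = (x + 1)·a(x) + (2x);  a(x) = (4x + 1)·(2x) + (5). The last nonzero remainder is the constant 5 = gcd(f, a) in F_7. Back-substituting through the division chain expresses 5 = s(x)·a(x) + t(x)·f(x) with s(x) ≡ 4x^2 + 5x + 2 (mod f), so (4x^2 + 5x + 2)·a(x) ≡ 5 (mod f). Multiplying by 5^(-1) ≡ 3 in F_7 gives a(x)^(-1) ≡ 3·(4x^2 + 5x + 2) ≡ 5x^2 + x + 6 (mod f). Check: (x^2 + 2x + 5)·(5x^2 + x + 6) = 5x^4 + 4x^3 + 5x^2 + 3x + 2 ≡ 1 (mod x^3 + 3x^2 + 2x + 5).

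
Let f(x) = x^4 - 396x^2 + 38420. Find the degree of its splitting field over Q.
[K : Q] = 4

Solving the quadratic in x^2: x^2 = (396 ± √(396^2 - 4·38420))/2 = (396 ± √3136)/2 = (396 ± 56)/2, giving x^2 = 226 or x^2 = 170. So f(x) = (x^2 - 226)(x^2 - 170) and the roots of f are ±√226, ±√170. Hence the splitting field is K = Q(√226, √170). Since 226 and 170 are distinct squarefree integers > 1, their product 38420 is not a perfect square, so √170 ∉ Q(√226). By the tower law [K:Q] = [Q(√226,√170):Q(√226)] · [Q(√226):Q] = 2 · 2 = 4.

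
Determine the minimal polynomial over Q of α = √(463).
m_α(x) = x^2 - 463

α satisfies α^2 - 463 = 0, so x^2 - 463 annihilates α. Since d = 463 is squarefree and ≠ 1, it is not a perfect square in Q, so x^2 - 463 has no rational root and is therefore irreducible over Q (a degree-2 polynomial over a field is irreducible iff it has no root). Hence m_α(x) = x^2 - 463.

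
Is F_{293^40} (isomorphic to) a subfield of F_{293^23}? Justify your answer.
No: F_{293^40} is not a subfield of F_{293^23}

F_{p^m} embeds in F_{p^n} iff m | n. Here 40 ∤ 23 (since 23 = 0·40 + 23 with remainder 23 ≠ 0), so F_{293^40} is not a subfield of F_{293^23}. Equivalently: if it were, the tower law would give 40 = [F_{293^40}:F_293] dividing [F_{293^23}:F_293] = 23, contradiction.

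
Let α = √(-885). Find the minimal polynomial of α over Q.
m_α(x) = x^2 + 885

α satisfies α^2 + 885 = 0, so x^2 + 885 annihilates α. Since d = -885 is squarefree and ≠ 1, it is not a perfect square in Q, so x^2 + 885 has no rational root and is therefore irreducible over Q (a degree-2 polynomial over a field is irreducible iff it has no root). Hence m_α(x) = x^2 + 885.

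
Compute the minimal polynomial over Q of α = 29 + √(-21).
m_α(x) = x^2 - 58x + 862

From α - 29 = √(-21), squaring gives (α - 29)^2 = -21, i.e. α^2 - 58α + 841 = -21, so α^2 - 58α + 862 = 0. The discriminant of x^2 - 58x + 862 is (-58)^2 - 4·(862) = 3364 - 3448 = -84, and 4·(-21) is not a perfect square in Q since -21 is squarefree and ≠ 1. Hence x^2 - 58x + 862 is irreducible over Q and is the minimal polynomial of α.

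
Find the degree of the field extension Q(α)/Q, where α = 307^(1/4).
[Q(α):Q] = 4

α is a root of x^4 - 307. By Eisenstein's criterion at the prime p = 307 (which divides the constant term 307 but p^2 = 94249 does not, since 307 is squarefree), x^4 - 307 is irreducible over Q. Hence [Q(α):Q] = 4.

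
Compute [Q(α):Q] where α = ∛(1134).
[Q(α):Q] = 3

The minimal polynomial of α is x^3 - 1134, irreducible over Q since 1134 is not a perfect cube (so x^3 - 1134 has no rational root). Hence [Q(α):Q] = deg(m_α) = 3.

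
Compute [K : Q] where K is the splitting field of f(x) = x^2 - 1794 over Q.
[K : Q] = 2

f(x) = x^2 - 1794 factors as (x - √1794)(x + √1794). The splitting field is K = Q(√1794). Since 1794 is squarefree and > 1, it is not a perfect square, so x^2 - 1794 is irreducible over Q and [Q(√1794) : Q] = 2. Hence [K : Q] = 2.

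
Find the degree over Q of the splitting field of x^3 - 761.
[K : Q] = 6

The roots of x^3 - 761 are ∛761, ω∛761, ω^2∛761 where ω = e^(2πi/3) is a primitive cube root of unity, so K = Q(∛761, ω). Now [Q(∛761):Q] = 3 (since 761 is not a perfect cube, x^3 - 761 is irreducible) and [Q(ω):Q] = 2. Both 2 and 3 divide [K:Q], and [K:Q] ≤ 3·2 = 6, so [K:Q] = 6. (Equivalently: Q(∛761) ⊂ R but ω ∉ R, so [K : Q(∛761)] = 2.)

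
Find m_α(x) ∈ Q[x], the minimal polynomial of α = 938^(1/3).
m_α(x) = x^3 - 938

α satisfies α^3 = 938, so x^3 - 938 annihilates α. By the rational root test, a rational root p/q (in lowest terms) of x^3 - 938 would satisfy p^3 = 938 q^3, forcing q = 1 and p^3 = 938; but 938 is not a perfect cube, contradiction. A monic cubic over Q with no rational root is irreducible (any nontrivial factorization would include a linear factor). Hence x^3 - 938 is the minimal polynomial of α, and in particular [Q(α):Q] = 3.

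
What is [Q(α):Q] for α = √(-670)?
[Q(α):Q] = 2

[Q(α):Q] equals the degree of the minimal polynomial of α. Here α^2 = -670 and x^2 + 670 is irreducible (d = -670 is squarefree, ≠ 1, hence not a square), so deg(m_α) = 2. Thus [Q(α):Q] = 2.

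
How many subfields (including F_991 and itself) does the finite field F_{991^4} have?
F_{991^4} has 3 subfields

The subfields of F_{p^n} are exactly the fields F_{p^d} for d | n (each is the fixed field of the unique index-d subgroup of Gal(F_{p^n}/F_p) ≅ Z/nZ). The divisors of n = 4 are {1, 2, 4}, giving 3 subfields: F_{991^1}, F_{991^2}, F_{991^4}.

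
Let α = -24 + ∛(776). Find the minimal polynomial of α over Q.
m_α(x) = x^3 + 72x^2 + 1728x + 13048

Set β = α + 24 = ∛(776), so β^3 = 776. Then (α + 24)^3 - 776 = 0, i.e. α is a root of g(x) = (x + 24)^3 - 776 = x^3 + 72x^2 + 1728x + 13048. Since g(x) = h(x + 24) where h(x) = x^3 - 776, and h is irreducible over Q (because 776 is not a perfect cube, so h has no rational root, and a monic cubic with no rational root is irreducible), g is also irreducible (irreducibility is preserved under the substitution x → x + 24). Hence m_α(x) = x^3 + 72x^2 + 1728x + 13048.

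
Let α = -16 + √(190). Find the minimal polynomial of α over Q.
m_α(x) = x^2 + 32x + 66

From α + 16 = √(190), squaring gives (α + 16)^2 = 190, i.e. α^2 + 32α + 256 = 190, so α^2 + 32α + 66 = 0. The discriminant of x^2 + 32x + 66 is (32)^2 - 4·(66) = 1024 - 264 = 760, and 4·(190) is not a perfect square in Q since 190 is squarefree and ≠ 1. Hence x^2 + 32x + 66 is irreducible over Q and is the minimal polynomial of α.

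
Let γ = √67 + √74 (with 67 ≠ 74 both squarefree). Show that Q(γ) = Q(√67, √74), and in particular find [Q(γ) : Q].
[Q(γ) : Q] = 4 (equivalently, Q(γ) = Q(√67, √74))

Obviously Q(γ) ⊆ Q(√67, √74), and [Q(√67, √74):Q] = 4 (since 67, 74 are distinct squarefree integers > 1 with 4958 not a perfect square). To show equality we compute the minimal polynomial of γ. From γ = √67 + √74: γ^2 = 67 + 2√(4958) + 74 = 141 + 2√(4958), so γ^2 - 141 = 2√(4958); squaring, (γ^2 - 141)^2 = 4·4958, i.e. γ^4 - 282γ^2 + 19881 - 19832 = 0, i.e. γ^4 - 282γ^2 + 49 = 0. So γ is a root of x^4 - 282x^2 + 49. This polynomial is irreducible over Q: it has no rational root (each ±√67 ± √74 is irrational), and any factorization into two quadratics over Q would force √(4958) ∈ Q (pairing opposite roots) or √67, √74 ∈ Q (other pairings), all impossible. Hence [Q(γ):Q] = 4 = [Q(√67, √74):Q], so Q(γ) = Q(√67, √74).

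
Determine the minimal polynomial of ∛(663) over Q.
m_α(x) = x^3 - 663

α satisfies α^3 = 663, so x^3 - 663 annihilates α. By the rational root test, a rational root p/q (in lowest terms) of x^3 - 663 would satisfy p^3 = 663 q^3, forcing q = 1 and p^3 = 663; but 663 is not a perfect cube, contradiction. A monic cubic over Q with no rational root is irreducible (any nontrivial factorization would include a linear factor). Hence x^3 - 663 is the minimal polynomial of α, and in particular [Q(α):Q] = 3.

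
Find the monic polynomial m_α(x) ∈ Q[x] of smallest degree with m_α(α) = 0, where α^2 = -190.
m_α(x) = x^2 + 190

α satisfies α^2 + 190 = 0, so x^2 + 190 annihilates α. Since d = -190 is squarefree and ≠ 1, it is not a perfect square in Q, so x^2 + 190 has no rational root and is therefore irreducible over Q (a degree-2 polynomial over a field is irreducible iff it has no root). Hence m_α(x) = x^2 + 190.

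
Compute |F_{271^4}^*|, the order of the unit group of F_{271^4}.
|F_{271^4}^*| = 5393580480

F_{271^4} has 271^4 = 5393580481 elements; its multiplicative group consists of all nonzero elements, so |F_{271^4}^*| = 5393580481 - 1 = 5393580480. (It is cyclic since any finite subgroup of the multiplicative group of a field is cyclic.)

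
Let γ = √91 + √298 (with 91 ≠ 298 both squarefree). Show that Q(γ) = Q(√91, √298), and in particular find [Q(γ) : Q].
[Q(γ) : Q] = 4 (equivalently, Q(γ) = Q(√91, √298))

Obviously Q(γ) ⊆ Q(√91, √298), and [Q(√91, √298):Q] = 4 (since 91, 298 are distinct squarefree integers > 1 with 27118 not a perfect square). To show equality we compute the minimal polynomial of γ. From γ = √91 + √298: γ^2 = 91 + 2√(27118) + 298 = 389 + 2√(27118), so γ^2 - 389 = 2√(27118); squaring, (γ^2 - 389)^2 = 4·27118, i.e. γ^4 - 778γ^2 + 151321 - 108472 = 0, i.e. γ^4 - 778γ^2 + 42849 = 0. So γ is a root of x^4 - 778x^2 + 42849. This polynomial is irreducible over Q: it has no rational root (each ±√91 ± √298 is irrational), and any factorization into two quadratics over Q would force √(27118) ∈ Q (pairing opposite roots) or √91, √298 ∈ Q (other pairings), all impossible. Hence [Q(γ):Q] = 4 = [Q(√91, √298):Q], so Q(γ) = Q(√91, √298).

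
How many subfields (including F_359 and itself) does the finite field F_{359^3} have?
F_{359^3} has 2 subfields

The subfields of F_{p^n} are exactly the fields F_{p^d} for d | n (each is the fixed field of the unique index-d subgroup of Gal(F_{p^n}/F_p) ≅ Z/nZ). The divisors of n = 3 are {1, 3}, giving 2 subfields: F_{359^1}, F_{359^3}.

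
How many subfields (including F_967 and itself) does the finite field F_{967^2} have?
F_{967^2} has 2 subfields

The subfields of F_{p^n} are exactly the fields F_{p^d} for d | n (each is the fixed field of the unique index-d subgroup of Gal(F_{p^n}/F_p) ≅ Z/nZ). The divisors of n = 2 are {1, 2}, giving 2 subfields: F_{967^1}, F_{967^2}.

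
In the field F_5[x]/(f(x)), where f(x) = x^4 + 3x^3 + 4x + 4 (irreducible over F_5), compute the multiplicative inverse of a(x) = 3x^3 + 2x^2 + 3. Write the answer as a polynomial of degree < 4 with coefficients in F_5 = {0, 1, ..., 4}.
a(x)^(-1) ≡ 3x^3 + x^2 + 2x + 3 (mod f(x))

Since f is irreducible over F_5, F_5[x]/(f) is a field and a(x) ≠ 0 has an inverse. Apply the extended Euclidean algorithm to f(x) and a(x) in F_5[x]: f(x) = (2x + 3)·a(x) + (4x^2 + 3x);  a(x) = (2x + 4)·(4x^2 + 3x) + (3x + 3);  (4x^2 + 3x) = (3x + 3)·(3x + 3) + (1). The last nonzero remainder is the constant 1 = gcd(f, a) in F_5. Back-substituting through the division chain expresses 1 = s(x)·a(x) + t(x)·f(x) with s(x) ≡ 3x^3 + x^2 + 2x + 3 (mod f), so a(x)^(-1) ≡ s(x) = 3x^3 + x^2 + 2x + 3 (mod f). Check: (3x^3 + 2x^2 + 3)·(3x^3 + x^2 + 2x + 3) = 4x^6 + 4x^5 + 3x^4 + 2x^3 + 4x^2 + x + 4 ≡ 1 (mod x^4 + 3x^3 + 4x + 4).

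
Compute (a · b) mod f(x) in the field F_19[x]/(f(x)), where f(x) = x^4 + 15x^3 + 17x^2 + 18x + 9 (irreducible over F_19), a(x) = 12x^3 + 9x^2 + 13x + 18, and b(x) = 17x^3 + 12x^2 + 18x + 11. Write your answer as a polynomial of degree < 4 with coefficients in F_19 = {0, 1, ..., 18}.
a · b ≡ 11x^3 + 15x^2 + 16x + 3 (mod f(x))

Multiply in F_19[x]: a(x)·b(x) = (12x^3 + 9x^2 + 13x + 18)·(17x^3 + 12x^2 + 18x + 11) = 14x^6 + 12x^5 + 13x^4 + 15x^3 + 17x^2 + 11x + 8. This has degree ≥ 4, so divide by f(x) over F_19: 14x^6 + 12x^5 + 13x^4 + 15x^3 + 17x^2 + 11x + 8 = (14x^2 + 11x + 9)·(x^4 + 15x^3 + 17x^2 + 18x + 9) + (11x^3 + 15x^2 + 16x + 3). Hence a·b ≡ 11x^3 + 15x^2 + 16x + 3 (mod f). (F_19[x]/(f) is a field with 19^4 = 130321 elements since f is irreducible of degree 4.)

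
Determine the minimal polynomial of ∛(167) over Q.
m_α(x) = x^3 - 167

α satisfies α^3 = 167, so x^3 - 167 annihilates α. By the rational root test, a rational root p/q (in lowest terms) of x^3 - 167 would satisfy p^3 = 167 q^3, forcing q = 1 and p^3 = 167; but 167 is not a perfect cube, contradiction. A monic cubic over Q with no rational root is irreducible (any nontrivial factorization would include a linear factor). Hence x^3 - 167 is the minimal polynomial of α, and in particular [Q(α):Q] = 3.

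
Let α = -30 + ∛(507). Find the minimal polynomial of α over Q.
m_α(x) = x^3 + 90x^2 + 2700x + 26493

Set β = α + 30 = ∛(507), so β^3 = 507. Then (α + 30)^3 - 507 = 0, i.e. α is a root of g(x) = (x + 30)^3 - 507 = x^3 + 90x^2 + 2700x + 26493. Since g(x) = h(x + 30) where h(x) = x^3 - 507, and h is irreducible over Q (because 507 is not a perfect cube, so h has no rational root, and a monic cubic with no rational root is irreducible), g is also irreducible (irreducibility is preserved under the substitution x → x + 30). Hence m_α(x) = x^3 + 90x^2 + 2700x + 26493.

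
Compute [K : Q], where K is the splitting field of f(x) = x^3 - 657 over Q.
[K : Q] = 6

The roots of x^3 - 657 are ∛657, ω∛657, ω^2∛657 where ω = e^(2πi/3) is a primitive cube root of unity, so K = Q(∛657, ω). Now [Q(∛657):Q] = 3 (since 657 is not a perfect cube, x^3 - 657 is irreducible) and [Q(ω):Q] = 2. Both 2 and 3 divide [K:Q], and [K:Q] ≤ 3·2 = 6, so [K:Q] = 6. (Equivalently: Q(∛657) ⊂ R but ω ∉ R, so [K : Q(∛657)] = 2.)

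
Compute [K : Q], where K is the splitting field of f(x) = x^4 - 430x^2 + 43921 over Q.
[K : Q] = 4

Solving the quadratic in x^2: x^2 = (430 ± √(430^2 - 4·43921))/2 = (430 ± √9216)/2 = (430 ± 96)/2, giving x^2 = 167 or x^2 = 263. So f(x) = (x^2 - 167)(x^2 - 263) and the roots of f are ±√167, ±√263. Hence the splitting field is K = Q(√167, √263). Since 167 and 263 are distinct squarefree integers > 1, their product 43921 is not a perfect square, so √263 ∉ Q(√167). By the tower law [K:Q] = [Q(√167,√263):Q(√167)] · [Q(√167):Q] = 2 · 2 = 4.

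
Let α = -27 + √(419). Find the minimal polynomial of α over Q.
m_α(x) = x^2 + 54x + 310

From α + 27 = √(419), squaring gives (α + 27)^2 = 419, i.e. α^2 + 54α + 729 = 419, so α^2 + 54α + 310 = 0. The discriminant of x^2 + 54x + 310 is (54)^2 - 4·(310) = 2916 - 1240 = 1676, and 4·(419) is not a perfect square in Q since 419 is squarefree and ≠ 1. Hence x^2 + 54x + 310 is irreducible over Q and is the minimal polynomial of α.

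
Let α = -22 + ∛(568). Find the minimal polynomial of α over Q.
m_α(x) = x^3 + 66x^2 + 1452x + 10080

Set β = α + 22 = ∛(568), so β^3 = 568. Then (α + 22)^3 - 568 = 0, i.e. α is a root of g(x) = (x + 22)^3 - 568 = x^3 + 66x^2 + 1452x + 10080. Since g(x) = h(x + 22) where h(x) = x^3 - 568, and h is irreducible over Q (because 568 is not a perfect cube, so h has no rational root, and a monic cubic with no rational root is irreducible), g is also irreducible (irreducibility is preserved under the substitution x → x + 22). Hence m_α(x) = x^3 + 66x^2 + 1452x + 10080.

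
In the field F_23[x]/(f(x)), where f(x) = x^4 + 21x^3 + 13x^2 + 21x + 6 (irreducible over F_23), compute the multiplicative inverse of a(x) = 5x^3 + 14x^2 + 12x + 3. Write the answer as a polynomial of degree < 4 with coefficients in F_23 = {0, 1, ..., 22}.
a(x)^(-1) ≡ 4x^3 + 4x^2 + 13x + 14 (mod f(x))

Since f is irreducible over F_23, F_23[x]/(f) is a field and a(x) ≠ 0 has an inverse. Apply the extended Euclidean algorithm to f(x) and a(x) in F_23[x]: f(x) = (14x + 11)·a(x) + (13x^2 + 8x + 19);  a(x) = (11x + 12)·(13x^2 + 8x + 19) + (6x + 5);  (13x^2 + 8x + 19) = (6x + 4)·(6x + 5) + (22). The last nonzero remainder is the constant 22 = gcd(f, a) in F_23. Back-substituting through the division chain expresses 22 = s(x)·a(x) + t(x)·f(x) with s(x) ≡ 19x^3 + 19x^2 + 10x + 9 (mod f), so (19x^3 + 19x^2 + 10x + 9)·a(x) ≡ 22 (mod f). Multiplying by 22^(-1) ≡ 22 in F_23 gives a(x)^(-1) ≡ 22·(19x^3 + 19x^2 + 10x + 9) ≡ 4x^3 + 4x^2 + 13x + 14 (mod f). Check: (5x^3 + 14x^2 + 12x + 3)·(4x^3 + 4x^2 + 13x + 14) = 20x^6 + 7x^5 + 8x^4 + 13x^3 + 19x^2 + 19 ≡ 1 (mod x^4 + 21x^3 + 13x^2 + 21x + 6).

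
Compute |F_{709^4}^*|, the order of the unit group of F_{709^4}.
|F_{709^4}^*| = 252688187760

F_{709^4} has 709^4 = 252688187761 elements; its multiplicative group consists of all nonzero elements, so |F_{709^4}^*| = 252688187761 - 1 = 252688187760. (It is cyclic since any finite subgroup of the multiplicative group of a field is cyclic.)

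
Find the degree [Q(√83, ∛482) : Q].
[Q(√83, ∛482) : Q] = 6

Let L = Q(√83, ∛482). Since Q(√83) ⊂ L and [Q(√83):Q] = 2, the tower law gives 2 | [L:Q]. Likewise Q(∛482) ⊂ L with [Q(∛482):Q] = 3 (because 482 is not a perfect cube), so 3 | [L:Q]. As gcd(2,3) = 1, [L:Q] is divisible by 6. Conversely L is generated over Q by √83 and ∛482, so [L:Q] ≤ 2·3 = 6. Therefore [Q(√83, ∛482) : Q] = 6.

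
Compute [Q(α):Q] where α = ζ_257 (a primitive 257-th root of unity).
[Q(α):Q] = 256

The minimal polynomial of ζ_257 over Q is the 257-th cyclotomic polynomial Φ_257(x), which is irreducible over Q and has degree φ(257) = 256. Hence [Q(α):Q] = φ(257) = 256.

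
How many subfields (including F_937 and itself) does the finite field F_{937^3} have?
F_{937^3} has 2 subfields

The subfields of F_{p^n} are exactly the fields F_{p^d} for d | n (each is the fixed field of the unique index-d subgroup of Gal(F_{p^n}/F_p) ≅ Z/nZ). The divisors of n = 3 are {1, 3}, giving 2 subfields: F_{937^1}, F_{937^3}.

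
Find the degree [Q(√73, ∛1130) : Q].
[Q(√73, ∛1130) : Q] = 6

Let L = Q(√73, ∛1130). Since Q(√73) ⊂ L and [Q(√73):Q] = 2, the tower law gives 2 | [L:Q]. Likewise Q(∛1130) ⊂ L with [Q(∛1130):Q] = 3 (because 1130 is not a perfect cube), so 3 | [L:Q]. As gcd(2,3) = 1, [L:Q] is divisible by 6. Conversely L is generated over Q by √73 and ∛1130, so [L:Q] ≤ 2·3 = 6. Therefore [Q(√73, ∛1130) : Q] = 6.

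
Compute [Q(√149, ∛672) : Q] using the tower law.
[Q(√149, ∛672) : Q] = 6

Let L = Q(√149, ∛672). Since Q(√149) ⊂ L and [Q(√149):Q] = 2, the tower law gives 2 | [L:Q]. Likewise Q(∛672) ⊂ L with [Q(∛672):Q] = 3 (because 672 is not a perfect cube), so 3 | [L:Q]. As gcd(2,3) = 1, [L:Q] is divisible by 6. Conversely L is generated over Q by √149 and ∛672, so [L:Q] ≤ 2·3 = 6. Therefore [Q(√149, ∛672) : Q] = 6.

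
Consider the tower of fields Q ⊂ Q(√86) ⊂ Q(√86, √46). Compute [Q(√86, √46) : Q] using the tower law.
[Q(√86, √46) : Q] = 4

[Q(√86):Q] = 2 (min poly x^2 - 86, irreducible since 86 is squarefree > 1). For the top step, suppose √46 ∈ Q(√86), say √46 = c + d√86 with c, d ∈ Q. Squaring: 46 = c^2 + 86d^2 + 2cd√86. Since √86 ∉ Q this forces 2cd = 0. If d = 0 then √46 = c ∈ Q, contradicting 46 squarefree > 1. If c = 0 then 46 = 86d^2, so 86·46 = (86d)^2 is a perfect square in Q — but 86·46 = 3956 is not a perfect square (since 86 and 46 are distinct squarefree integers). Contradiction. Hence √46 ∉ Q(√86), so x^2 - 46 stays irreducible over Q(√86) and [Q(√86, √46) : Q(√86)] = 2. By the tower law, [Q(√86, √46) : Q] = 2 · 2 = 4.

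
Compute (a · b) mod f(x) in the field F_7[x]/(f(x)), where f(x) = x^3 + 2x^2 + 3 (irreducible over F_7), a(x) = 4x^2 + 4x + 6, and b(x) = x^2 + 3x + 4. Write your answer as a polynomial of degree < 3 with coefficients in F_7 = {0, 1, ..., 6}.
a · b ≡ 4x^2 + x (mod f(x))

Multiply in F_7[x]: a(x)·b(x) = (4x^2 + 4x + 6)·(x^2 + 3x + 4) = 4x^4 + 2x^3 + 6x^2 + 6x + 3. This has degree ≥ 3, so divide by f(x) over F_7: 4x^4 + 2x^3 + 6x^2 + 6x + 3 = (4x + 1)·(x^3 + 2x^2 + 3) + (4x^2 + x). Hence a·b ≡ 4x^2 + x (mod f). (F_7[x]/(f) is a field with 7^3 = 343 elements since f is irreducible of degree 3.)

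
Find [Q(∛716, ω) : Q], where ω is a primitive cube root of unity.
[Q(∛716, ω) : Q] = 6

[Q(∛716):Q] = 3 (min poly x^3 - 716, irreducible since 716 is not a perfect cube). [Q(ω):Q] = 2 (min poly x^2 + x + 1). Since Q(∛716) ⊂ R and ω ∉ R, we have ω ∉ Q(∛716), so x^2 + x + 1 remains irreducible over Q(∛716) and [Q(∛716, ω) : Q(∛716)] = 2. By the tower law, [Q(∛716, ω) : Q] = 3 · 2 = 6. (In fact Q(∛716, ω) is the splitting field of x^3 - 716 over Q.)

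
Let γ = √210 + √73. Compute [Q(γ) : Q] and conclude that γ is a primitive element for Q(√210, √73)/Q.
[Q(γ) : Q] = 4 (equivalently, Q(γ) = Q(√210, √73))

Obviously Q(γ) ⊆ Q(√210, √73), and [Q(√210, √73):Q] = 4 (since 210, 73 are distinct squarefree integers > 1 with 15330 not a perfect square). To show equality we compute the minimal polynomial of γ. From γ = √210 + √73: γ^2 = 210 + 2√(15330) + 73 = 283 + 2√(15330), so γ^2 - 283 = 2√(15330); squaring, (γ^2 - 283)^2 = 4·15330, i.e. γ^4 - 566γ^2 + 80089 - 61320 = 0, i.e. γ^4 - 566γ^2 + 18769 = 0. So γ is a root of x^4 - 566x^2 + 18769. This polynomial is irreducible over Q: it has no rational root (each ±√210 ± √73 is irrational), and any factorization into two quadratics over Q would force √(15330) ∈ Q (pairing opposite roots) or √210, √73 ∈ Q (other pairings), all impossible. Hence [Q(γ):Q] = 4 = [Q(√210, √73):Q], so Q(γ) = Q(√210, √73).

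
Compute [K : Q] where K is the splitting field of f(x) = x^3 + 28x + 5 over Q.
[K : Q] = 6

By the rational root test, any rational root of the monic integer polynomial f(x) = x^3 + 28x + 5 must be an integer dividing the constant term 5, i.e. one of ±{1, 5}. Evaluating: f(1) = 34, f(-1) = -24, f(5) = 270, f(-5) = -260; none is 0, so f has no rational root and is therefore irreducible over Q (a cubic with no linear factor over a field is irreducible). For an irreducible cubic, the Galois group is A_3 or S_3 according as the discriminant disc(f) = -4a^3 - 27b^2 = -4·(28)^3 - 27·(5)^2 = -88483 is or is not a square in Q. Here disc(f) = -88483 is not a perfect square in Q, so the Galois group of f over Q is not contained in A_3 and must be all of S_3. The splitting field has degree |S_3| = 6 over Q, so [K : Q] = 6.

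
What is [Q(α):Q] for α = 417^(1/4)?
[Q(α):Q] = 4

α is a root of x^4 - 417. By Eisenstein's criterion at the prime p = 3 (which divides the constant term 417 but p^2 = 9 does not, since 417 is squarefree), x^4 - 417 is irreducible over Q. Hence [Q(α):Q] = 4.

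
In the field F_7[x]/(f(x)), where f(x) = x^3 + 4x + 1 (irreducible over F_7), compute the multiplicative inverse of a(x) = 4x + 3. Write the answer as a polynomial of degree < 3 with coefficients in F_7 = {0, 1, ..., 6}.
a(x)^(-1) ≡ 2x^2 + 2x + 3 (mod f(x))

Since f is irreducible over F_7, F_7[x]/(f) is a field and a(x) ≠ 0 has an inverse. Apply the extended Euclidean algorithm to f(x) and a(x) in F_7[x]: f(x) = (2x^2 + 2x + 3)·a(x) + (6). The last nonzero remainder is the constant 6 = gcd(f, a) in F_7. Back-substituting through the division chain expresses 6 = s(x)·a(x) + t(x)·f(x) with s(x) ≡ 5x^2 + 5x + 4 (mod f), so (5x^2 + 5x + 4)·a(x) ≡ 6 (mod f). Multiplying by 6^(-1) ≡ 6 in F_7 gives a(x)^(-1) ≡ 6·(5x^2 + 5x + 4) ≡ 2x^2 + 2x + 3 (mod f). Check: (4x + 3)·(2x^2 + 2x + 3) = x^3 + 4x + 2 ≡ 1 (mod x^3 + 4x + 1).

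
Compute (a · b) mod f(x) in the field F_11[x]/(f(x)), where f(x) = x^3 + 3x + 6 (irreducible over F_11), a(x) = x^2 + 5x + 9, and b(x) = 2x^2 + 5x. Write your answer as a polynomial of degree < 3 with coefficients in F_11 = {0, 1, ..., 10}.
a · b ≡ 4x^2 + 10x + 9 (mod f(x))

Multiply in F_11[x]: a(x)·b(x) = (x^2 + 5x + 9)·(2x^2 + 5x) = 2x^4 + 4x^3 + 10x^2 + x. This has degree ≥ 3, so divide by f(x) over F_11: 2x^4 + 4x^3 + 10x^2 + x = (2x + 4)·(x^3 + 3x + 6) + (4x^2 + 10x + 9). Hence a·b ≡ 4x^2 + 10x + 9 (mod f). (F_11[x]/(f) is a field with 11^3 = 1331 elements since f is irreducible of degree 3.)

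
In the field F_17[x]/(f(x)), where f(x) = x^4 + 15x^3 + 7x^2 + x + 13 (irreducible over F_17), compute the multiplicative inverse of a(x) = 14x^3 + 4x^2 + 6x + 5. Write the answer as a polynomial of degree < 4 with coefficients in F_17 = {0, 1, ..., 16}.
a(x)^(-1) ≡ 11x^3 + 11x^2 + 16x (mod f(x))

Since f is irreducible over F_17, F_17[x]/(f) is a field and a(x) ≠ 0 has an inverse. Apply the extended Euclidean algorithm to f(x) and a(x) in F_17[x]: f(x) = (11x + 4)·a(x) + (10x^2 + 7x + 10);  a(x) = (15x + 12)·(10x^2 + 7x + 10) + (10x + 4);  (10x^2 + 7x + 10) = (x + 2)·(10x + 4) + (2). The last nonzero remainder is the constant 2 = gcd(f, a) in F_17. Back-substituting through the division chain expresses 2 = s(x)·a(x) + t(x)·f(x) with s(x) ≡ 5x^3 + 5x^2 + 15x (mod f), so (5x^3 + 5x^2 + 15x)·a(x) ≡ 2 (mod f). Multiplying by 2^(-1) ≡ 9 in F_17 gives a(x)^(-1) ≡ 9·(5x^3 + 5x^2 + 15x) ≡ 11x^3 + 11x^2 + 16x (mod f). Check: (14x^3 + 4x^2 + 6x + 5)·(11x^3 + 11x^2 + 16x) = x^6 + 11x^5 + 11x^4 + 15x^3 + 15x^2 + 12x ≡ 1 (mod x^4 + 15x^3 + 7x^2 + x + 13).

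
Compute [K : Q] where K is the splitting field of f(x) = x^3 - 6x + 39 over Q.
[K : Q] = 6

By the rational root test, any rational root of the monic integer polynomial f(x) = x^3 - 6x + 39 must be an integer dividing the constant term 39, i.e. one of ±{1, 3, 13, 39}. Evaluating: f(1) = 34, f(-1) = 44, f(3) = 48, f(-3) = 30, f(13) = 2158, f(-13) = -2080, f(39) = 59124, f(-39) = -59046; none is 0, so f has no rational root and is therefore irreducible over Q (a cubic with no linear factor over a field is irreducible). For an irreducible cubic, the Galois group is A_3 or S_3 according as the discriminant disc(f) = -4a^3 - 27b^2 = -4·(-6)^3 - 27·(39)^2 = -40203 is or is not a square in Q. Here disc(f) = -40203 is not a perfect square in Q, so the Galois group of f over Q is not contained in A_3 and must be all of S_3. The splitting field has degree |S_3| = 6 over Q, so [K : Q] = 6.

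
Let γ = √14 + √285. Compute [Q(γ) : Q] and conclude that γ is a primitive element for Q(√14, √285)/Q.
[Q(γ) : Q] = 4 (equivalently, Q(γ) = Q(√14, √285))

Obviously Q(γ) ⊆ Q(√14, √285), and [Q(√14, √285):Q] = 4 (since 14, 285 are distinct squarefree integers > 1 with 3990 not a perfect square). To show equality we compute the minimal polynomial of γ. From γ = √14 + √285: γ^2 = 14 + 2√(3990) + 285 = 299 + 2√(3990), so γ^2 - 299 = 2√(3990); squaring, (γ^2 - 299)^2 = 4·3990, i.e. γ^4 - 598γ^2 + 89401 - 15960 = 0, i.e. γ^4 - 598γ^2 + 73441 = 0. So γ is a root of x^4 - 598x^2 + 73441. This polynomial is irreducible over Q: it has no rational root (each ±√14 ± √285 is irrational), and any factorization into two quadratics over Q would force √(3990) ∈ Q (pairing opposite roots) or √14, √285 ∈ Q (other pairings), all impossible. Hence [Q(γ):Q] = 4 = [Q(√14, √285):Q], so Q(γ) = Q(√14, √285).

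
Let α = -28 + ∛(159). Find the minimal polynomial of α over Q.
m_α(x) = x^3 + 84x^2 + 2352x + 21793

Set β = α + 28 = ∛(159), so β^3 = 159. Then (α + 28)^3 - 159 = 0, i.e. α is a root of g(x) = (x + 28)^3 - 159 = x^3 + 84x^2 + 2352x + 21793. Since g(x) = h(x + 28) where h(x) = x^3 - 159, and h is irreducible over Q (because 159 is not a perfect cube, so h has no rational root, and a monic cubic with no rational root is irreducible), g is also irreducible (irreducibility is preserved under the substitution x → x + 28). Hence m_α(x) = x^3 + 84x^2 + 2352x + 21793.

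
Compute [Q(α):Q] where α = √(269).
[Q(α):Q] = 2

[Q(α):Q] equals the degree of the minimal polynomial of α. Here α^2 = 269 and x^2 - 269 is irreducible (d = 269 is squarefree, ≠ 1, hence not a square), so deg(m_α) = 2. Thus [Q(α):Q] = 2.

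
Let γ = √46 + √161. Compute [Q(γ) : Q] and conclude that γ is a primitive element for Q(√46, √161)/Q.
[Q(γ) : Q] = 4 (equivalently, Q(γ) = Q(√46, √161))

Obviously Q(γ) ⊆ Q(√46, √161), and [Q(√46, √161):Q] = 4 (since 46, 161 are distinct squarefree integers > 1 with 7406 not a perfect square). To show equality we compute the minimal polynomial of γ. From γ = √46 + √161: γ^2 = 46 + 2√(7406) + 161 = 207 + 2√(7406), so γ^2 - 207 = 2√(7406); squaring, (γ^2 - 207)^2 = 4·7406, i.e. γ^4 - 414γ^2 + 42849 - 29624 = 0, i.e. γ^4 - 414γ^2 + 13225 = 0. So γ is a root of x^4 - 414x^2 + 13225. This polynomial is irreducible over Q: it has no rational root (each ±√46 ± √161 is irrational), and any factorization into two quadratics over Q would force √(7406) ∈ Q (pairing opposite roots) or √46, √161 ∈ Q (other pairings), all impossible. Hence [Q(γ):Q] = 4 = [Q(√46, √161):Q], so Q(γ) = Q(√46, √161).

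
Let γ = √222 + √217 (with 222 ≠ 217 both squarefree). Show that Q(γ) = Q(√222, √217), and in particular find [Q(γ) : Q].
[Q(γ) : Q] = 4 (equivalently, Q(γ) = Q(√222, √217))

Obviously Q(γ) ⊆ Q(√222, √217), and [Q(√222, √217):Q] = 4 (since 222, 217 are distinct squarefree integers > 1 with 48174 not a perfect square). To show equality we compute the minimal polynomial of γ. From γ = √222 + √217: γ^2 = 222 + 2√(48174) + 217 = 439 + 2√(48174), so γ^2 - 439 = 2√(48174); squaring, (γ^2 - 439)^2 = 4·48174, i.e. γ^4 - 878γ^2 + 192721 - 192696 = 0, i.e. γ^4 - 878γ^2 + 25 = 0. So γ is a root of x^4 - 878x^2 + 25. This polynomial is irreducible over Q: it has no rational root (each ±√222 ± √217 is irrational), and any factorization into two quadratics over Q would force √(48174) ∈ Q (pairing opposite roots) or √222, √217 ∈ Q (other pairings), all impossible. Hence [Q(γ):Q] = 4 = [Q(√222, √217):Q], so Q(γ) = Q(√222, √217).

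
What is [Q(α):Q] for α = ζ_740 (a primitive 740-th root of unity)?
[Q(α):Q] = 288

The minimal polynomial of ζ_740 over Q is the 740-th cyclotomic polynomial Φ_740(x), which is irreducible over Q and has degree φ(740) = 288. Hence [Q(α):Q] = φ(740) = 288.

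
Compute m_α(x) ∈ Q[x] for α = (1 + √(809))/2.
m_α(x) = x^2 - x - 202

From 2α - 1 = √(809), squaring gives (2α - 1)^2 = 809, i.e. 4α^2 - 4α + 1 = 809, so α^2 - α + (1 - 809)/4 = 0. Since 809 ≡ 1 (mod 4), (1 - 809)/4 = -202 ∈ Z. The polynomial x^2 - x - 202 has discriminant 1 - 4·(-202) = 809, which is not a perfect square in Q (d = 809 is squarefree and ≠ 1), so x^2 - x - 202 is irreducible over Q. It is the minimal polynomial of α.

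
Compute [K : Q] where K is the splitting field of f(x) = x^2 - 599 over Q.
[K : Q] = 2

f(x) = x^2 - 599 factors as (x - √599)(x + √599). The splitting field is K = Q(√599). Since 599 is squarefree and > 1, it is not a perfect square, so x^2 - 599 is irreducible over Q and [Q(√599) : Q] = 2. Hence [K : Q] = 2.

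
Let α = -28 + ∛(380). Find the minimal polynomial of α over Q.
m_α(x) = x^3 + 84x^2 + 2352x + 21572

Set β = α + 28 = ∛(380), so β^3 = 380. Then (α + 28)^3 - 380 = 0, i.e. α is a root of g(x) = (x + 28)^3 - 380 = x^3 + 84x^2 + 2352x + 21572. Since g(x) = h(x + 28) where h(x) = x^3 - 380, and h is irreducible over Q (because 380 is not a perfect cube, so h has no rational root, and a monic cubic with no rational root is irreducible), g is also irreducible (irreducibility is preserved under the substitution x → x + 28). Hence m_α(x) = x^3 + 84x^2 + 2352x + 21572.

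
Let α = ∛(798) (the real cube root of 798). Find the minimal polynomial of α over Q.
m_α(x) = x^3 - 798

α satisfies α^3 = 798, so x^3 - 798 annihilates α. By the rational root test, a rational root p/q (in lowest terms) of x^3 - 798 would satisfy p^3 = 798 q^3, forcing q = 1 and p^3 = 798; but 798 is not a perfect cube, contradiction. A monic cubic over Q with no rational root is irreducible (any nontrivial factorization would include a linear factor). Hence x^3 - 798 is the minimal polynomial of α, and in particular [Q(α):Q] = 3.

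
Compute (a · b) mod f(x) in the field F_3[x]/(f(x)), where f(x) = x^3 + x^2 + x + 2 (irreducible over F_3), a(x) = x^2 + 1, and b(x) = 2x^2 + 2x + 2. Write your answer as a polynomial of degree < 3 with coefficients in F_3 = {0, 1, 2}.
a · b ≡ 2x^2 + x + 2 (mod f(x))

Multiply in F_3[x]: a(x)·b(x) = (x^2 + 1)·(2x^2 + 2x + 2) = 2x^4 + 2x^3 + x^2 + 2x + 2. This has degree ≥ 3, so divide by f(x) over F_3: 2x^4 + 2x^3 + x^2 + 2x + 2 = (2x)·(x^3 + x^2 + x + 2) + (2x^2 + x + 2). Hence a·b ≡ 2x^2 + x + 2 (mod f). (F_3[x]/(f) is a field with 3^3 = 27 elements since f is irreducible of degree 3.)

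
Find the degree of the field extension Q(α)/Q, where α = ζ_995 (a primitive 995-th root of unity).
[Q(α):Q] = 792

The minimal polynomial of ζ_995 over Q is the 995-th cyclotomic polynomial Φ_995(x), which is irreducible over Q and has degree φ(995) = 792. Hence [Q(α):Q] = φ(995) = 792.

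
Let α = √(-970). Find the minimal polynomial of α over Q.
m_α(x) = x^2 + 970

α satisfies α^2 + 970 = 0, so x^2 + 970 annihilates α. Since d = -970 is squarefree and ≠ 1, it is not a perfect square in Q, so x^2 + 970 has no rational root and is therefore irreducible over Q (a degree-2 polynomial over a field is irreducible iff it has no root). Hence m_α(x) = x^2 + 970.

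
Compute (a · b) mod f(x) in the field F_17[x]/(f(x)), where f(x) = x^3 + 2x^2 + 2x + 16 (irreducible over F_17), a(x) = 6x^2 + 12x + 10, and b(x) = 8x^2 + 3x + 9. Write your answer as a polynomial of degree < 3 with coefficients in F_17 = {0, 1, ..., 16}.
a · b ≡ 4x^2 + 14x + 6 (mod f(x))

Multiply in F_17[x]: a(x)·b(x) = (6x^2 + 12x + 10)·(8x^2 + 3x + 9) = 14x^4 + 12x^3 + 2x + 5. This has degree ≥ 3, so divide by f(x) over F_17: 14x^4 + 12x^3 + 2x + 5 = (14x + 1)·(x^3 + 2x^2 + 2x + 16) + (4x^2 + 14x + 6). Hence a·b ≡ 4x^2 + 14x + 6 (mod f). (F_17[x]/(f) is a field with 17^3 = 4913 elements since f is irreducible of degree 3.)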